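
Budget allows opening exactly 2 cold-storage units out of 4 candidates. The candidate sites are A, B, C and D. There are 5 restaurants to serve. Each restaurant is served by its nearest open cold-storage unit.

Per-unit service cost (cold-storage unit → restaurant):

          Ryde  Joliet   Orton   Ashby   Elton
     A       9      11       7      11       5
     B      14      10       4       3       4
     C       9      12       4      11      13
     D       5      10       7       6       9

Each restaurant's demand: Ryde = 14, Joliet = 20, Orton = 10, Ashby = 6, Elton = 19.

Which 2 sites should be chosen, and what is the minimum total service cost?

With exactly 2 open, each restaurant uses its cheapest among the chosen.
{B, D}: Ryde→D 5·14=70, Joliet→B 10·20=200, Orton→B 4·10=40, Ashby→B 3·6=18, Elton→B 4·19=76. Service cost 404.
{A, B}: service cost 460
{B, C}: service cost 460
Among all 6 size-2 choices, {B, D} is lowest.

Choose B and D; total service cost 404.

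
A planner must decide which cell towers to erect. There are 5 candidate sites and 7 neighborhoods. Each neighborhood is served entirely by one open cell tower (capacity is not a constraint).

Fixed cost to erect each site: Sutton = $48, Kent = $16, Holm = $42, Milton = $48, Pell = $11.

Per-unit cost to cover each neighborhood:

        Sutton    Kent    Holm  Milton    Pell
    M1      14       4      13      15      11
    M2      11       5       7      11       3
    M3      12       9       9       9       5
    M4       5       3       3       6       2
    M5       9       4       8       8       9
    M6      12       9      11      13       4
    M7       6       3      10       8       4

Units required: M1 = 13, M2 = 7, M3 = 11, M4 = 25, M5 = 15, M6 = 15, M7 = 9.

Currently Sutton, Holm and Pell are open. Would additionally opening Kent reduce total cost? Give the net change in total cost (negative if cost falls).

Yes — net change −144 (cost falls by 144).

Current service cost with {Sutton, Holm, Pell}: 485.
Adding Kent: each neighborhood re-picks its cheapest; new service cost 325, saving 160.
Extra fixed cost: 16. Net change = 16 − 160 = -144.
(Totals: 586 → 442.)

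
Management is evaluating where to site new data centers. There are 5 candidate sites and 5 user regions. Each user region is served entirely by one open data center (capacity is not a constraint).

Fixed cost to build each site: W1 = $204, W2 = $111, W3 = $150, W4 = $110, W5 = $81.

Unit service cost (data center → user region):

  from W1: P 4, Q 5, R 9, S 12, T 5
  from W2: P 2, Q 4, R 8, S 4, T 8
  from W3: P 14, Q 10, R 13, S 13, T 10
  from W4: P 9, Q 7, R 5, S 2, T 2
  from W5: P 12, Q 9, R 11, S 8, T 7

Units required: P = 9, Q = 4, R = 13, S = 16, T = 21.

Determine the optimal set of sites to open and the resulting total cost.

For any fixed open set, each user region goes to its cheapest open site; total = fixed + service.
{W4}: P→W4 9·9=81, Q→W4 7·4=28, R→W4 5·13=65, S→W4 2·16=32, T→W4 2·21=42. Service 248; fixed 110; total 358.
{W2, W4}: service 173 + fixed 221 = 394
{W4, W5}: service 248 + fixed 191 = 439
{W1, W2, W3, W4, W5}: service 173 + fixed 656 = 829
No other subset beats 358.

Open W4 only; minimum total cost 358.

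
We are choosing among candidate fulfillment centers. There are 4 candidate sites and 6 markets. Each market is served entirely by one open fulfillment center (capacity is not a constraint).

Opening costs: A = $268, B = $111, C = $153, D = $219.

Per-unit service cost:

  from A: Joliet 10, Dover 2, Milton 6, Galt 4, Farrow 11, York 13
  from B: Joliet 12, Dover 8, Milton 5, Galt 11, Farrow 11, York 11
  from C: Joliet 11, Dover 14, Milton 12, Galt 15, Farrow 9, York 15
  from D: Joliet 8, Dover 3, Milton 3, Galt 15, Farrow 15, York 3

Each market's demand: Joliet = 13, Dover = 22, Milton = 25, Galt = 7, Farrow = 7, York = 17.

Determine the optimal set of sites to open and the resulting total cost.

Open D only; minimum total cost 725.

For any fixed open set, each market goes to its cheapest open site; total = fixed + service.
{D}: Joliet→D 8·13=104, Dover→D 3·22=66, Milton→D 3·25=75, Galt→D 15·7=105, Farrow→D 15·7=105, York→D 3·17=51. Service 506; fixed 219; total 725.
{B, D}: Joliet→D 8·13=104, Dover→D 3·22=66, Milton→D 3·25=75, Galt→B 11·7=77, Farrow→B 11·7=77, York→D 3·17=51. Service 450; fixed 330; total 780.
{C, D}: service 464 + fixed 372 = 836
{A, B, C, D}: service 365 + fixed 751 = 1116
(All 15 nonempty subsets were checked; D only is lowest.)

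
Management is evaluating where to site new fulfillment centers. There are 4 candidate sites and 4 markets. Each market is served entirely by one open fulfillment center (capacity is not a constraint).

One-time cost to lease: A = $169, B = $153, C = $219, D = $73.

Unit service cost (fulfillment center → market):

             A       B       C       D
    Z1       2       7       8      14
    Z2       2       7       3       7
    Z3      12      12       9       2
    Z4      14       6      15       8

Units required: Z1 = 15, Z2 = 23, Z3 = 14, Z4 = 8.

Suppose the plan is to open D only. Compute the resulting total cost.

Each market is assigned to its cheapest site among the open ones.
{D}: Z1→D 14·15=210, Z2→D 7·23=161, Z3→D 2·14=28, Z4→D 8·8=64. Service 463; fixed 73; total 536.

Total cost: 536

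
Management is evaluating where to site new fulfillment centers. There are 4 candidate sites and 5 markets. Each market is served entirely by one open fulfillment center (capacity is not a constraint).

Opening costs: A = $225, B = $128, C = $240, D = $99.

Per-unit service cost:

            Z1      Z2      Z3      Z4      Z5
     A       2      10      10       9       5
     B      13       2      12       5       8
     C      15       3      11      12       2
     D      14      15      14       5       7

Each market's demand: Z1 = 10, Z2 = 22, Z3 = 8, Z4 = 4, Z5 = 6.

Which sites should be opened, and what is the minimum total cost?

Open B only; minimum total cost 466.

For any fixed open set, each market goes to its cheapest open site; total = fixed + service.
{B}: Z1→B 13·10=130, Z2→B 2·22=44, Z3→B 12·8=96, Z4→B 5·4=20, Z5→B 8·6=48. Service 338; fixed 128; total 466.
{A, B}: service 194 + fixed 353 = 547
{B, D}: Z1→B 13·10=130, Z2→B 2·22=44, Z3→B 12·8=96, Z4→B 5·4=20, Z5→D 7·6=42. Service 332; fixed 227; total 559.
{A, B, C, D}: service 176 + fixed 692 = 868
No other subset beats 466.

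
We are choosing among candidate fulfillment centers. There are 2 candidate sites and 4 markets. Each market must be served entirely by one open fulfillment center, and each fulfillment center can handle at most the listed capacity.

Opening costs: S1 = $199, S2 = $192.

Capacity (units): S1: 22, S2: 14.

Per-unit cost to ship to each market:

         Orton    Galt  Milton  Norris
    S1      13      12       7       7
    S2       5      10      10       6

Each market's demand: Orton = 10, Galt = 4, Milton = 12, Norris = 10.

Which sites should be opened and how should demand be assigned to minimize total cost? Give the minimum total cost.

Open {S1, S2}: Orton→S2 5·10=50, Galt→S2 10·4=40, Milton→S1 7·12=84, Norris→S1 7·10=70.
Loads: S1 carries 22/22, S2 carries 14/14. Service 244; fixed 391; total 635.
Next best feasible plan costs 705.

Minimum total cost: 635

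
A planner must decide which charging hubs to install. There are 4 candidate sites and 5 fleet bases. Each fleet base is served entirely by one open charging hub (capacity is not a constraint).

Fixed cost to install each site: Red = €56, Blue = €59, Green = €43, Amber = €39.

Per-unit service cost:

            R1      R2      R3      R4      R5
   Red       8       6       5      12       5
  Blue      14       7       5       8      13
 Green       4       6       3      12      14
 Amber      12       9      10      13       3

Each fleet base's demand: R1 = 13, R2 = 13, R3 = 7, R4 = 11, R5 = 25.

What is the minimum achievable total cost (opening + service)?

For any fixed open set, each fleet base goes to its cheapest open site; total = fixed + service.
{Green, Amber}: R1→Green 4·13=52, R2→Green 6·13=78, R3→Green 3·7=21, R4→Green 12·11=132, R5→Amber 3·25=75. Service 358; fixed 82; total 440.
{Blue, Green, Amber}: service 314 + fixed 141 = 455
{Red, Green, Amber}: R1→Green 4·13=52, R2→Red 6·13=78, R3→Green 3·7=21, R4→Red 12·11=132, R5→Amber 3·25=75. Service 358; fixed 138; total 496.
{Red, Blue, Green, Amber}: R1→Green 4·13=52, R2→Red 6·13=78, R3→Green 3·7=21, R4→Blue 8·11=88, R5→Amber 3·25=75. Service 314; fixed 197; total 511.
No other subset beats 440.

Minimum total cost: 440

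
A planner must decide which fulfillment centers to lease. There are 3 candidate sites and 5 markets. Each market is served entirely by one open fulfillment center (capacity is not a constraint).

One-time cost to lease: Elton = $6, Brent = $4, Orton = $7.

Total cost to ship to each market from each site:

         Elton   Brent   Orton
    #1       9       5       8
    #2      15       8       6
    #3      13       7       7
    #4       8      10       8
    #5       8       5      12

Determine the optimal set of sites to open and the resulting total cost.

Open Brent only; minimum total cost 39.

For any fixed open set, each market goes to its cheapest open site; total = fixed + service.
{Brent}: #1→Brent 5, #2→Brent 8, #3→Brent 7, #4→Brent 10, #5→Brent 5. Service 35; fixed 4; total 39.
{Brent, Orton}: #1→Brent 5, #2→Orton 6, #3→Brent 7, #4→Orton 8, #5→Brent 5. Service 31; fixed 11; total 42.
{Elton, Brent}: service 33 + fixed 10 = 43
{Elton, Brent, Orton}: service 31 + fixed 17 = 48
No other subset beats 39.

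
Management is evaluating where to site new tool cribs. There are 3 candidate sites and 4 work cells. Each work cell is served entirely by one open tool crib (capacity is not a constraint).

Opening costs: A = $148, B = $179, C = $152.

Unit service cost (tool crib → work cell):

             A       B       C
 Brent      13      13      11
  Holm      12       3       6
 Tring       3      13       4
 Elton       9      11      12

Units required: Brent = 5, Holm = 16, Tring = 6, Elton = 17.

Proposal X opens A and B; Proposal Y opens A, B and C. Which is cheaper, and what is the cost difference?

Proposal X is cheaper by 142.

Proposal X: {A, B}: Brent→A 13·5=65, Holm→B 3·16=48, Tring→A 3·6=18, Elton→A 9·17=153. Service 284; fixed 327; total 611.
Proposal Y: {A, B, C}: Brent→C 11·5=55, Holm→B 3·16=48, Tring→A 3·6=18, Elton→A 9·17=153. Service 274; fixed 479; total 753.
Difference: |611 − 753| = 142.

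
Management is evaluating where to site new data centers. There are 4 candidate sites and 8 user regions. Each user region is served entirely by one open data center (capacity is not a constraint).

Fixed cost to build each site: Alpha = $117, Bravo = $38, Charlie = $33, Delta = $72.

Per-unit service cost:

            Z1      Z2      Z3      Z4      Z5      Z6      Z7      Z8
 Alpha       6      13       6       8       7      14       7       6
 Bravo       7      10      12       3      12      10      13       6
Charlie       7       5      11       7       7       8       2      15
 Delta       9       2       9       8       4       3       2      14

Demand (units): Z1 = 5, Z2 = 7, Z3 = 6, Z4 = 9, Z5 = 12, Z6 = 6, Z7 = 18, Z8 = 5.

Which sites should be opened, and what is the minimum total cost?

Open Bravo and Delta; minimum total cost 372.

For any fixed open set, each user region goes to its cheapest open site; total = fixed + service.
{Bravo, Delta}: Z1→Bravo 7·5=35, Z2→Delta 2·7=14, Z3→Delta 9·6=54, Z4→Bravo 3·9=27, Z5→Delta 4·12=48, Z6→Delta 3·6=18, Z7→Delta 2·18=36, Z8→Bravo 6·5=30. Service 262; fixed 110; total 372.
{Bravo, Charlie, Delta}: Z1→Bravo 7·5=35, Z2→Delta 2·7=14, Z3→Delta 9·6=54, Z4→Bravo 3·9=27, Z5→Delta 4·12=48, Z6→Delta 3·6=18, Z7→Charlie 2·18=36, Z8→Bravo 6·5=30. Service 262; fixed 143; total 405.
{Delta}: Z1→Delta 9·5=45, Z2→Delta 2·7=14, Z3→Delta 9·6=54, Z4→Delta 8·9=72, Z5→Delta 4·12=48, Z6→Delta 3·6=18, Z7→Delta 2·18=36, Z8→Delta 14·5=70. Service 357; fixed 72; total 429.
{Alpha, Bravo, Charlie, Delta}: Z1→Alpha 6·5=30, Z2→Delta 2·7=14, Z3→Alpha 6·6=36, Z4→Bravo 3·9=27, Z5→Delta 4·12=48, Z6→Delta 3·6=18, Z7→Charlie 2·18=36, Z8→Alpha 6·5=30. Service 239; fixed 260; total 499.
(All 15 nonempty subsets were checked; Bravo and Delta is lowest.)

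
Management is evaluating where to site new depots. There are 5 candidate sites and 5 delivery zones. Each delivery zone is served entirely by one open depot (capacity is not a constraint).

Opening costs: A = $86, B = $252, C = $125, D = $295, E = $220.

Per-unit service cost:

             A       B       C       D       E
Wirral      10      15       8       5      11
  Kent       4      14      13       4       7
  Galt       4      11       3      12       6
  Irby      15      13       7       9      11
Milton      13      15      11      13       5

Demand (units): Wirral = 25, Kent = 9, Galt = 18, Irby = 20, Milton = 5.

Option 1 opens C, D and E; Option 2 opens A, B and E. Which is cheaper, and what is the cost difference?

Option 1: {C, D, E}: Wirral→D 5·25=125, Kent→D 4·9=36, Galt→C 3·18=54, Irby→C 7·20=140, Milton→E 5·5=25. Service 380; fixed 640; total 1020.
Option 2: {A, B, E}: Wirral→A 10·25=250, Kent→A 4·9=36, Galt→A 4·18=72, Irby→E 11·20=220, Milton→E 5·5=25. Service 603; fixed 558; total 1161.
Difference: |1020 − 1161| = 141.

Option 1 is cheaper by 141.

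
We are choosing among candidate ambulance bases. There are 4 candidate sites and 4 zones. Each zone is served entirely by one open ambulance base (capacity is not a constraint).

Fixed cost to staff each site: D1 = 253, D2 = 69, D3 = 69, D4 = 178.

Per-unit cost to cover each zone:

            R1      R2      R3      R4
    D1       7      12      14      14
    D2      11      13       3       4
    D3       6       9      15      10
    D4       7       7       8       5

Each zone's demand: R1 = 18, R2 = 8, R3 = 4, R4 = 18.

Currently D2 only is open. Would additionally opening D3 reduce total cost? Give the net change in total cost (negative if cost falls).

Current service cost with {D2}: 386.
Adding D3: each zone re-picks its cheapest; new service cost 264, saving 122.
Extra fixed cost: 69. Net change = 69 − 122 = -53.
(Totals: 455 → 402.)

Yes — net change −53 (cost falls by 53).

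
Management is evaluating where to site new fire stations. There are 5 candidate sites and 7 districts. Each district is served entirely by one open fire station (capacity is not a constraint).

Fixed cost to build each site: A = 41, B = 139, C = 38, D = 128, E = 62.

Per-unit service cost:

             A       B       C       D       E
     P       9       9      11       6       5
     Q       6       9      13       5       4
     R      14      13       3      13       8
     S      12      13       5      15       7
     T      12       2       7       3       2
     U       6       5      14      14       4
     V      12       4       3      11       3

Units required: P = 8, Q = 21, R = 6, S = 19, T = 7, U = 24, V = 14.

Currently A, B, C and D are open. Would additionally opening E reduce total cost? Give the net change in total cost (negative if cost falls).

Current service cost with {A, B, C, D}: 442.
Adding E: each district re-picks its cheapest; new service cost 389, saving 53.
Extra fixed cost: 62. Net change = 62 − 53 = 9.
(Totals: 788 → 797.)

No — net change +9 (cost rises by 9).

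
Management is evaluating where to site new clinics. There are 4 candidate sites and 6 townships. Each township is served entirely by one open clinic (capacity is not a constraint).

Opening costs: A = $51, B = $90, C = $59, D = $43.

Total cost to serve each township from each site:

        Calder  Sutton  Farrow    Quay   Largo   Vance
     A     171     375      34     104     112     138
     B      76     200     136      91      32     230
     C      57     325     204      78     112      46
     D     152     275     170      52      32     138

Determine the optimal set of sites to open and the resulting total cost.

For any fixed open set, each township goes to its cheapest open site; total = fixed + service.
{A, B, C}: Calder→C 57, Sutton→B 200, Farrow→A 34, Quay→C 78, Largo→B 32, Vance→C 46. Service 447; fixed 200; total 647.
{A, C, D}: Calder→C 57, Sutton→D 275, Farrow→A 34, Quay→D 52, Largo→D 32, Vance→C 46. Service 496; fixed 153; total 649.
{A, B, C, D}: Calder→C 57, Sutton→B 200, Farrow→A 34, Quay→D 52, Largo→B 32, Vance→C 46. Service 421; fixed 243; total 664.
{D}: Calder→D 152, Sutton→D 275, Farrow→D 170, Quay→D 52, Largo→D 32, Vance→D 138. Service 819; fixed 43; total 862.
No other subset beats 647.

Open A, B and C; minimum total cost 647.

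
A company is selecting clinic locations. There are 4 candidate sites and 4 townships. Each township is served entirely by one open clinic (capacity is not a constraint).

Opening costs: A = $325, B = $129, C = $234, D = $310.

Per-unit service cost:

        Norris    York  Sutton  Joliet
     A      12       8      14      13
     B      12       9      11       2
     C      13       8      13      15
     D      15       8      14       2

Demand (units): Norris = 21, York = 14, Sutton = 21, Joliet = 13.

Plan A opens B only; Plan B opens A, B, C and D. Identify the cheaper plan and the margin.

Plan A: {B}: Norris→B 12·21=252, York→B 9·14=126, Sutton→B 11·21=231, Joliet→B 2·13=26. Service 635; fixed 129; total 764.
Plan B: {A, B, C, D}: Norris→A 12·21=252, York→A 8·14=112, Sutton→B 11·21=231, Joliet→B 2·13=26. Service 621; fixed 998; total 1619.
Difference: |764 − 1619| = 855.

Plan A is cheaper by 855.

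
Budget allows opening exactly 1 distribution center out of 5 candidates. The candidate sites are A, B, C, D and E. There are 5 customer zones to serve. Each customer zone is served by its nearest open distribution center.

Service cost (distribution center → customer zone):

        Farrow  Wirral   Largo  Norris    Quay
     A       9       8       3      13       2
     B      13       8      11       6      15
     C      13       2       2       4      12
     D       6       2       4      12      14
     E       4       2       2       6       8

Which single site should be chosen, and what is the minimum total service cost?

With exactly 1 open, each customer zone uses its cheapest among the chosen.
{E}: Farrow→E 4, Wirral→E 2, Largo→E 2, Norris→E 6, Quay→E 8. Service cost 22.
{C}: service cost 33
{A}: service cost 35
Among all 5 size-1 choices, {E} is lowest.

Choose E only; total service cost 22.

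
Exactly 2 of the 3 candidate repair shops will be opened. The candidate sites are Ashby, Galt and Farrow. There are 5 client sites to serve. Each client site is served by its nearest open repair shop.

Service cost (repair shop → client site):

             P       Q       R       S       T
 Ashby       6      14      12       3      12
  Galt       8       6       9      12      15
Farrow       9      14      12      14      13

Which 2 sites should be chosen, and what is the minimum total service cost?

Choose Ashby and Galt; total service cost 36.

With exactly 2 open, each client site uses its cheapest among the chosen.
{Ashby, Galt}: P→Ashby 6, Q→Galt 6, R→Galt 9, S→Ashby 3, T→Ashby 12. Service cost 36.
{Ashby, Farrow}: service cost 47
{Galt, Farrow}: service cost 48
Among all 3 size-2 choices, {Ashby, Galt} is lowest.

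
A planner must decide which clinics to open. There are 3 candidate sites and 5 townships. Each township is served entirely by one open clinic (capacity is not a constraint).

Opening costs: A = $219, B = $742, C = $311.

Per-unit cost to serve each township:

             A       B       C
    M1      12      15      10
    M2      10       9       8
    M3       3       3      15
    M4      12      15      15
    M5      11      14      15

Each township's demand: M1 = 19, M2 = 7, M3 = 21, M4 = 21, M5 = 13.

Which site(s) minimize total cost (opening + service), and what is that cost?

For any fixed open set, each township goes to its cheapest open site; total = fixed + service.
{A}: M1→A 12·19=228, M2→A 10·7=70, M3→A 3·21=63, M4→A 12·21=252, M5→A 11·13=143. Service 756; fixed 219; total 975.
{A, C}: service 704 + fixed 530 = 1234
{C}: service 1071 + fixed 311 = 1382
{A, B, C}: service 704 + fixed 1272 = 1976
No other subset beats 975.

Open A only; minimum total cost 975.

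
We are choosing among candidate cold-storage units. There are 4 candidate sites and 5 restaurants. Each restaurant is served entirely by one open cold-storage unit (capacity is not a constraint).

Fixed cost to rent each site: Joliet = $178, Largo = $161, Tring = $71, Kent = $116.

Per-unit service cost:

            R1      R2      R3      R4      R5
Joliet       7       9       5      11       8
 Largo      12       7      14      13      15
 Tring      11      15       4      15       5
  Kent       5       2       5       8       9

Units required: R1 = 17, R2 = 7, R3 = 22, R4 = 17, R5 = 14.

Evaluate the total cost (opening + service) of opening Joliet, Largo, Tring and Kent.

Total cost: 919

Each restaurant is assigned to its cheapest site among the open ones.
{Joliet, Largo, Tring, Kent}: R1→Kent 5·17=85, R2→Kent 2·7=14, R3→Tring 4·22=88, R4→Kent 8·17=136, R5→Tring 5·14=70. Service 393; fixed 526; total 919.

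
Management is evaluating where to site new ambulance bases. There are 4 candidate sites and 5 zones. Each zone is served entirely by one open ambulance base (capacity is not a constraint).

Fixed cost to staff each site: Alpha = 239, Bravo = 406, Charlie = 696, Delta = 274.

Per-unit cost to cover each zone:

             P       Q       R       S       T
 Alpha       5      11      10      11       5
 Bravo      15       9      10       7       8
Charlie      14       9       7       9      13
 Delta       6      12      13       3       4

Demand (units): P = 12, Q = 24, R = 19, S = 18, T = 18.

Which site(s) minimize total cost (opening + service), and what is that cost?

Open Delta only; minimum total cost 1007.

For any fixed open set, each zone goes to its cheapest open site; total = fixed + service.
{Delta}: P→Delta 6·12=72, Q→Delta 12·24=288, R→Delta 13·19=247, S→Delta 3·18=54, T→Delta 4·18=72. Service 733; fixed 274; total 1007.
{Alpha}: service 802 + fixed 239 = 1041
{Alpha, Delta}: P→Alpha 5·12=60, Q→Alpha 11·24=264, R→Alpha 10·19=190, S→Delta 3·18=54, T→Delta 4·18=72. Service 640; fixed 513; total 1153.
{Alpha, Bravo, Charlie, Delta}: P→Alpha 5·12=60, Q→Bravo 9·24=216, R→Charlie 7·19=133, S→Delta 3·18=54, T→Delta 4·18=72. Service 535; fixed 1615; total 2150.
No other subset beats 1007.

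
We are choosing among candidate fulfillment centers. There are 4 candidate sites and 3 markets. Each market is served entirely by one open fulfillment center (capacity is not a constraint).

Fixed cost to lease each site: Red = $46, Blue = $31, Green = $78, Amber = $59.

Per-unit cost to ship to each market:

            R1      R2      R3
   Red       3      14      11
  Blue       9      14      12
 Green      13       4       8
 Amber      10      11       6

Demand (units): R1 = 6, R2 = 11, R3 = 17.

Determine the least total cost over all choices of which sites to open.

For any fixed open set, each market goes to its cheapest open site; total = fixed + service.
{Red, Green}: R1→Red 3·6=18, R2→Green 4·11=44, R3→Green 8·17=136. Service 198; fixed 124; total 322.
{Green}: service 258 + fixed 78 = 336
{Amber}: service 283 + fixed 59 = 342
{Red, Blue, Green, Amber}: service 164 + fixed 214 = 378
No other subset beats 322.

Minimum total cost: 322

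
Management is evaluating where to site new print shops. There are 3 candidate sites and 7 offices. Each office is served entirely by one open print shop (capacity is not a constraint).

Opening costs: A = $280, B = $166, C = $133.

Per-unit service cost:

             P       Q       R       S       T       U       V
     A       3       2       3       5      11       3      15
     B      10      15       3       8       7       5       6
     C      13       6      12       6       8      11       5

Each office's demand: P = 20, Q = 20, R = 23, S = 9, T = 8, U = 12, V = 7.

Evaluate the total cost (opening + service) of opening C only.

Total cost: 1074

Each office is assigned to its cheapest site among the open ones.
{C}: P→C 13·20=260, Q→C 6·20=120, R→C 12·23=276, S→C 6·9=54, T→C 8·8=64, U→C 11·12=132, V→C 5·7=35. Service 941; fixed 133; total 1074.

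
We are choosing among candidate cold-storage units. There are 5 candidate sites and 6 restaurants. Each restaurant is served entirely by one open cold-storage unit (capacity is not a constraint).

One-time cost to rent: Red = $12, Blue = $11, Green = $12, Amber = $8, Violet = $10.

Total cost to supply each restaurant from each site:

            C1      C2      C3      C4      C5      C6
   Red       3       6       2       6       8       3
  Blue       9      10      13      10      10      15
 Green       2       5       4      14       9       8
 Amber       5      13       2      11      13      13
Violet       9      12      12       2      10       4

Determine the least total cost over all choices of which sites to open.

For any fixed open set, each restaurant goes to its cheapest open site; total = fixed + service.
{Red}: C1→Red 3, C2→Red 6, C3→Red 2, C4→Red 6, C5→Red 8, C6→Red 3. Service 28; fixed 12; total 40.
{Red, Violet}: C1→Red 3, C2→Red 6, C3→Red 2, C4→Violet 2, C5→Red 8, C6→Red 3. Service 24; fixed 22; total 46.
{Red, Amber}: service 28 + fixed 20 = 48
{Red, Blue, Green, Amber, Violet}: service 22 + fixed 53 = 75
No other subset beats 40.

Minimum total cost: 40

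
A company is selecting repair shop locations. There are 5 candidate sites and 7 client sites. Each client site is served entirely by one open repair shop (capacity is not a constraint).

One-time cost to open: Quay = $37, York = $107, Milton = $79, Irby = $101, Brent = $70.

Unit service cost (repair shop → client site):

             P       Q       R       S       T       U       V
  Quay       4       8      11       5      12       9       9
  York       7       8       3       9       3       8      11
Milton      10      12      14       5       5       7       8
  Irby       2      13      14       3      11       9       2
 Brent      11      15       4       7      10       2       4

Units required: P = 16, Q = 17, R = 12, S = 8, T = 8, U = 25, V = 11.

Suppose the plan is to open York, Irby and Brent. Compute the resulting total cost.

Each client site is assigned to its cheapest site among the open ones.
{York, Irby, Brent}: P→Irby 2·16=32, Q→York 8·17=136, R→York 3·12=36, S→Irby 3·8=24, T→York 3·8=24, U→Brent 2·25=50, V→Irby 2·11=22. Service 324; fixed 278; total 602.

Total cost: 602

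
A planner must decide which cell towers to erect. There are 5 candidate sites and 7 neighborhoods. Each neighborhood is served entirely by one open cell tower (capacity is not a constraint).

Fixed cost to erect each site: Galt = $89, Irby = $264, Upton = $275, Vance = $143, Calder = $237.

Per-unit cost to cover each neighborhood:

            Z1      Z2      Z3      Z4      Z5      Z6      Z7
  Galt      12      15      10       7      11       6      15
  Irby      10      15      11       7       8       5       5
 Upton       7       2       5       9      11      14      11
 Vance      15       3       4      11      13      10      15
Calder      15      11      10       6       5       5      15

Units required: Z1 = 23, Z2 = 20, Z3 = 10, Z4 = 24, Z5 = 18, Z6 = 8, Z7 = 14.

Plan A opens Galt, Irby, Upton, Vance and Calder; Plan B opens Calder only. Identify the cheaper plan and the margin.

Plan B is cheaper by 207.

Plan A: {Galt, Irby, Upton, Vance, Calder}: Z1→Upton 7·23=161, Z2→Upton 2·20=40, Z3→Vance 4·10=40, Z4→Calder 6·24=144, Z5→Calder 5·18=90, Z6→Irby 5·8=40, Z7→Irby 5·14=70. Service 585; fixed 1008; total 1593.
Plan B: {Calder}: Z1→Calder 15·23=345, Z2→Calder 11·20=220, Z3→Calder 10·10=100, Z4→Calder 6·24=144, Z5→Calder 5·18=90, Z6→Calder 5·8=40, Z7→Calder 15·14=210. Service 1149; fixed 237; total 1386.
Difference: |1593 − 1386| = 207.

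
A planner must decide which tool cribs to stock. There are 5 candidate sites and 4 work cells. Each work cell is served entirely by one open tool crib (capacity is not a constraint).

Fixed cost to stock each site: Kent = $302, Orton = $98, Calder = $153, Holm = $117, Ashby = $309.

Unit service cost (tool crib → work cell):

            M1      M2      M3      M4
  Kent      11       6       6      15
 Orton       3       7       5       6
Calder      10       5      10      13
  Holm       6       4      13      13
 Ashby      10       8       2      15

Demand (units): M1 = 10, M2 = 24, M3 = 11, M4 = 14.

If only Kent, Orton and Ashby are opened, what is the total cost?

Total cost: 989

Each work cell is assigned to its cheapest site among the open ones.
{Kent, Orton, Ashby}: M1→Orton 3·10=30, M2→Kent 6·24=144, M3→Ashby 2·11=22, M4→Orton 6·14=84. Service 280; fixed 709; total 989.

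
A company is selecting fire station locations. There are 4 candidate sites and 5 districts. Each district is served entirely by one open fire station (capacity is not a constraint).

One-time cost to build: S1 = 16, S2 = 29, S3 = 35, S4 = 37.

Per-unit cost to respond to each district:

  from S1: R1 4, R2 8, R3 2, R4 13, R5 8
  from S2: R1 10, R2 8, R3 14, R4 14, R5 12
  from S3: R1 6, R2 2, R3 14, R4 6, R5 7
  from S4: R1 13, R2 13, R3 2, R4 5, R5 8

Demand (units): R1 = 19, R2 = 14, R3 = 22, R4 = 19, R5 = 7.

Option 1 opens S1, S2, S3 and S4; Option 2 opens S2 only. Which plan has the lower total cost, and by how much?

Option 1: {S1, S2, S3, S4}: R1→S1 4·19=76, R2→S3 2·14=28, R3→S1 2·22=44, R4→S4 5·19=95, R5→S3 7·7=49. Service 292; fixed 117; total 409.
Option 2: {S2}: R1→S2 10·19=190, R2→S2 8·14=112, R3→S2 14·22=308, R4→S2 14·19=266, R5→S2 12·7=84. Service 960; fixed 29; total 989.
Difference: |409 − 989| = 580.

Option 1 is cheaper by 580.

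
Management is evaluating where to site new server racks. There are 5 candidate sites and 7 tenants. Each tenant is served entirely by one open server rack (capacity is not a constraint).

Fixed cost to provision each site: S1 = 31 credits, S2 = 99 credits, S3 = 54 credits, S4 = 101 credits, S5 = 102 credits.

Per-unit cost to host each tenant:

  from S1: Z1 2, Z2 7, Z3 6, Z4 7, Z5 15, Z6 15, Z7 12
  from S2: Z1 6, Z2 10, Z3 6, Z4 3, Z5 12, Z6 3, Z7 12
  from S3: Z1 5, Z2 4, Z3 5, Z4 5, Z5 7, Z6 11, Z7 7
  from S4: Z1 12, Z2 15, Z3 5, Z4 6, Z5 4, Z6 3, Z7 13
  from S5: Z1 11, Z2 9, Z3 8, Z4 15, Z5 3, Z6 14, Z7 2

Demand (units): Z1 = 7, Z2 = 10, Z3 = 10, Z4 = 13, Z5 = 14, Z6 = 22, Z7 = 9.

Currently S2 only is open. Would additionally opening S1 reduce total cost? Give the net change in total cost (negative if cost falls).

Yes — net change −27 (cost falls by 27).

Current service cost with {S2}: 583.
Adding S1: each tenant re-picks its cheapest; new service cost 525, saving 58.
Extra fixed cost: 31. Net change = 31 − 58 = -27.
(Totals: 682 → 655.)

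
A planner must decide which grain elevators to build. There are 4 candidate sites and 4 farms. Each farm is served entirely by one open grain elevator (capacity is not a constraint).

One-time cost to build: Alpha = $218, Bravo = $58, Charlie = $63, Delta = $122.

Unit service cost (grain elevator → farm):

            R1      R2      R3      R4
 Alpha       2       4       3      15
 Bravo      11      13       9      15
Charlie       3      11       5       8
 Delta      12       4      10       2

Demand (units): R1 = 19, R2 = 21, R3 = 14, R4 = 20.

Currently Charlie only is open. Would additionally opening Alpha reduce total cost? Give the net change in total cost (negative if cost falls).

Current service cost with {Charlie}: 518.
Adding Alpha: each farm re-picks its cheapest; new service cost 324, saving 194.
Extra fixed cost: 218. Net change = 218 − 194 = 24.
(Totals: 581 → 605.)

No — net change +24 (cost rises by 24).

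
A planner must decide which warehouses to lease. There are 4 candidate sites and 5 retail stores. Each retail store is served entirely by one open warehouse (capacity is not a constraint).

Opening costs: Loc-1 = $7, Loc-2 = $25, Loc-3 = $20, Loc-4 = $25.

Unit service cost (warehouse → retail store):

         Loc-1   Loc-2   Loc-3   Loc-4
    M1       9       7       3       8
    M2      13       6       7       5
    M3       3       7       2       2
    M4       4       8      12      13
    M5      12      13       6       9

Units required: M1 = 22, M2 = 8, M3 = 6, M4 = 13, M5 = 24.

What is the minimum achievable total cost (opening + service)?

For any fixed open set, each retail store goes to its cheapest open site; total = fixed + service.
{Loc-1, Loc-3}: M1→Loc-3 3·22=66, M2→Loc-3 7·8=56, M3→Loc-3 2·6=12, M4→Loc-1 4·13=52, M5→Loc-3 6·24=144. Service 330; fixed 27; total 357.
{Loc-1, Loc-3, Loc-4}: service 314 + fixed 52 = 366
{Loc-1, Loc-2, Loc-3}: service 322 + fixed 52 = 374
{Loc-1, Loc-2, Loc-3, Loc-4}: service 314 + fixed 77 = 391
No other subset beats 357.

Minimum total cost: 357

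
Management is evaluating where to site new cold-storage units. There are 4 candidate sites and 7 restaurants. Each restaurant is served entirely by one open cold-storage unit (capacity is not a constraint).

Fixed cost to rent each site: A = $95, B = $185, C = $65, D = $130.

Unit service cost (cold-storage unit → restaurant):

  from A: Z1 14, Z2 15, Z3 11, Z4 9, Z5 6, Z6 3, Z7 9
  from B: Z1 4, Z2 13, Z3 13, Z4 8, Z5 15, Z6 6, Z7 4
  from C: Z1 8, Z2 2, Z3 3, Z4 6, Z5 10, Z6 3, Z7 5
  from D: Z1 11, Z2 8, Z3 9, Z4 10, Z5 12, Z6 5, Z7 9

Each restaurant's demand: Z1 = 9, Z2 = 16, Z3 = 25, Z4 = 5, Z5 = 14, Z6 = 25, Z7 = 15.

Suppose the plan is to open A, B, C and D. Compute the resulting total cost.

Each restaurant is assigned to its cheapest site among the open ones.
{A, B, C, D}: Z1→B 4·9=36, Z2→C 2·16=32, Z3→C 3·25=75, Z4→C 6·5=30, Z5→A 6·14=84, Z6→A 3·25=75, Z7→B 4·15=60. Service 392; fixed 475; total 867.

Total cost: 867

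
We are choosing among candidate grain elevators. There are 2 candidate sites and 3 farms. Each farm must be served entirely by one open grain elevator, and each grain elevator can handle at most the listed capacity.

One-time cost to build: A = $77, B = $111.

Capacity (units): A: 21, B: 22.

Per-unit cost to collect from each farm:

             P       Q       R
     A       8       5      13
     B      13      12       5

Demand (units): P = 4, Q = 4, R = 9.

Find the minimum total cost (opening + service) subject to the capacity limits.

Open {A}: P→A 8·4=32, Q→A 5·4=20, R→A 13·9=117.
Loads: A carries 17/21. Service 169; fixed 77; total 246.
Next best feasible plan costs 256.

Minimum total cost: 246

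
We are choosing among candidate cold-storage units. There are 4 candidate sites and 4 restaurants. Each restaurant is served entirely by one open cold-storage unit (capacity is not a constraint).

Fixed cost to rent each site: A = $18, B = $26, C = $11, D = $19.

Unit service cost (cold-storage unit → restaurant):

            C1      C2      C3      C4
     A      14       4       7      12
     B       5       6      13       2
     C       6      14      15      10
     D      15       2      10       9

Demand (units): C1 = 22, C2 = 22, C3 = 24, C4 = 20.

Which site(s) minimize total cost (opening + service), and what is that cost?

Open A, B and D; minimum total cost 425.

For any fixed open set, each restaurant goes to its cheapest open site; total = fixed + service.
{A, B, D}: C1→B 5·22=110, C2→D 2·22=44, C3→A 7·24=168, C4→B 2·20=40. Service 362; fixed 63; total 425.
{A, B, C, D}: service 362 + fixed 74 = 436
{A, B}: service 406 + fixed 44 = 450
{C}: service 1000 + fixed 11 = 1011
(All 15 nonempty subsets were checked; A, B and D is lowest.)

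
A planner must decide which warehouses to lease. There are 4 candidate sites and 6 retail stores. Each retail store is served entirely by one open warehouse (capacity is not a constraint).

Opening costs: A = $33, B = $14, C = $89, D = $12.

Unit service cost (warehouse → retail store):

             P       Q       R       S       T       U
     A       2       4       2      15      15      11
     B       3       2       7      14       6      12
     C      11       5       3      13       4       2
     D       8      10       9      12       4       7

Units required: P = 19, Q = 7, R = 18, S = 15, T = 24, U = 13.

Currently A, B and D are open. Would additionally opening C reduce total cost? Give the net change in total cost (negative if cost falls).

No — net change +24 (cost rises by 24).

Current service cost with {A, B, D}: 455.
Adding C: each retail store re-picks its cheapest; new service cost 390, saving 65.
Extra fixed cost: 89. Net change = 89 − 65 = 24.
(Totals: 514 → 538.)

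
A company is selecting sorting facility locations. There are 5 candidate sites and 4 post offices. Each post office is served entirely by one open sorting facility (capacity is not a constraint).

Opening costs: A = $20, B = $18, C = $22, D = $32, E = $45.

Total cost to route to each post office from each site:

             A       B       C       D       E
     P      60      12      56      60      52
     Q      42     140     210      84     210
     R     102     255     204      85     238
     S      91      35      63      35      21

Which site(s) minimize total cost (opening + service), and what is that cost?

Open A and B; minimum total cost 229.

For any fixed open set, each post office goes to its cheapest open site; total = fixed + service.
{A, B}: P→B 12, Q→A 42, R→A 102, S→B 35. Service 191; fixed 38; total 229.
{A, B, D}: service 174 + fixed 70 = 244
{A, B, C}: service 191 + fixed 60 = 251
{A, B, C, D, E}: service 160 + fixed 137 = 297
No other subset beats 229.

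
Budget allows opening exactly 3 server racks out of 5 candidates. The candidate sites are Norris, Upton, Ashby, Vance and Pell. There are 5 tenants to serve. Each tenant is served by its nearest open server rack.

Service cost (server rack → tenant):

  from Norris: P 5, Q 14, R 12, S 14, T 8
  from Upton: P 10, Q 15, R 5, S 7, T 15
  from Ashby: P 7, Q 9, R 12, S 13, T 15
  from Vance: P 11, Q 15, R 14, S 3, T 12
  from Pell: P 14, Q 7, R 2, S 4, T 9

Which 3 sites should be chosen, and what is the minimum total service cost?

With exactly 3 open, each tenant uses its cheapest among the chosen.
{Norris, Vance, Pell}: P→Norris 5, Q→Pell 7, R→Pell 2, S→Vance 3, T→Norris 8. Service cost 25.
{Norris, Upton, Pell}: service cost 26
{Norris, Ashby, Pell}: service cost 26
Among all 10 size-3 choices, {Norris, Vance, Pell} is lowest.

Choose Norris, Vance and Pell; total service cost 25.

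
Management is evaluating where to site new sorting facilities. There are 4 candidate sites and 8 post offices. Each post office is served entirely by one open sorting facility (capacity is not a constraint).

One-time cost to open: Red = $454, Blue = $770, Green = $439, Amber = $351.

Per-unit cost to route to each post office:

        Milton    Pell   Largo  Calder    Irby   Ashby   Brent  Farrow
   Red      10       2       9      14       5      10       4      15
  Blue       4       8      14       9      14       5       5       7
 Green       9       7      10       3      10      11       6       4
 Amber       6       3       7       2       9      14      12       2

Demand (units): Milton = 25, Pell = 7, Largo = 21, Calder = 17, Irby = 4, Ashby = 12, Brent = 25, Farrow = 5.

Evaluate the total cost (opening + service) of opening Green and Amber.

Total cost: 1470

Each post office is assigned to its cheapest site among the open ones.
{Green, Amber}: Milton→Amber 6·25=150, Pell→Amber 3·7=21, Largo→Amber 7·21=147, Calder→Amber 2·17=34, Irby→Amber 9·4=36, Ashby→Green 11·12=132, Brent→Green 6·25=150, Farrow→Amber 2·5=10. Service 680; fixed 790; total 1470.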